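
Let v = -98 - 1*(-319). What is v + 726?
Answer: 947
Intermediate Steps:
v = 221 (v = -98 + 319 = 221)
v + 726 = 221 + 726 = 947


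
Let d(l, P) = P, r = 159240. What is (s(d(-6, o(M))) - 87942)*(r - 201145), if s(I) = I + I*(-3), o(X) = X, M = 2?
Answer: 3685377130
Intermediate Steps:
s(I) = -2*I (s(I) = I - 3*I = -2*I)
(s(d(-6, o(M))) - 87942)*(r - 201145) = (-2*2 - 87942)*(159240 - 201145) = (-4 - 87942)*(-41905) = -87946*(-41905) = 3685377130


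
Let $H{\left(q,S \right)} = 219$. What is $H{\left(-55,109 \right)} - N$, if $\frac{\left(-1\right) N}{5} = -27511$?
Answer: $-137336$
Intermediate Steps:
$N = 137555$ ($N = \left(-5\right) \left(-27511\right) = 137555$)
$H{\left(-55,109 \right)} - N = 219 - 137555 = -137336$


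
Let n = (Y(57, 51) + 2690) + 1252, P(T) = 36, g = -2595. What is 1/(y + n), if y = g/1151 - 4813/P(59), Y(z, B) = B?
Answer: 41436/159820765 ≈ 0.00025927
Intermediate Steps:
n = 3993 (n = (51 + 2690) + 1252 = 2741 + 1252 = 3993)
y = -5633183/41436 (y = -2595/1151 - 4813/36 = -5633183/41436 ≈ -135.95)
1/(y + n) = 1/(-5633183/41436 + 3993) = 1/(159820765/41436) = 41436/159820765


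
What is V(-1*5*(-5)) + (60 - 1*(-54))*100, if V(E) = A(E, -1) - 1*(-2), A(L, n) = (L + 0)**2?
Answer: 12027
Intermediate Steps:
A(L, n) = L**2
V(E) = 2 + E**2 (V(E) = E**2 - 1*(-2) = E**2 + 2 = 2 + E**2)
V(-1*5*(-5)) + (60 - 1*(-54))*100 = (2 + (-1*5*(-5))**2) + (60 - 1*(-54))*100 = (2 + (-5*(-5))**2) + (60 + 54)*100 = (2 + 25**2) + 114*100 = (2 + 625) + 11400 = 627 + 11400 = 12027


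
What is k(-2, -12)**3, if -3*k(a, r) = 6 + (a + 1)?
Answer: -125/27 ≈ -4.6296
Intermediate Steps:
k(a, r) = -7/3 - a/3 (k(a, r) = -(6 + (a + 1))/3 = -(6 + (1 + a))/3 = -(7 + a)/3 = -7/3 - a/3)
k(-2, -12)**3 = (-7/3 - 1/3*(-2))**3 = (-7/3 + 2/3)**3 = (-5/3)**3 = -125/27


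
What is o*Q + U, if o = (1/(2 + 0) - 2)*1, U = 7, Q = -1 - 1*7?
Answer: 19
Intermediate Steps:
Q = -8 (Q = -1 - 7 = -8)
o = -3/2 (o = (1/2 - 2)*1 = -3/2*1 = -3/2 ≈ -1.5000)
o*Q + U = -3/2*(-8) + 7 = 12 + 7 = 19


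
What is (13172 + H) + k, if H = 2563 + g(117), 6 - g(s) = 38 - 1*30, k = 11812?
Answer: 27545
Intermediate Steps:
g(s) = -2 (g(s) = 6 - (38 - 1*30) = 6 - (38 - 30) = 6 - 1*8 = 6 - 8 = -2)
H = 2561 (H = 2563 - 2 = 2561)
(13172 + H) + k = (13172 + 2561) + 11812 = 15733 + 11812 = 27545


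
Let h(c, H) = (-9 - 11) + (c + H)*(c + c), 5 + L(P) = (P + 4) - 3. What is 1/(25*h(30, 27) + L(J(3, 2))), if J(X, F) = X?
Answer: 1/84999 ≈ 1.1765e-5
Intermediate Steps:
L(P) = -4 + P (L(P) = -5 + ((P + 4) - 3) = -5 + ((4 + P) - 3) = -5 + (1 + P) = -4 + P)
h(c, H) = -20 + 2*c*(H + c) (h(c, H) = -20 + (H + c)*(2*c) = -20 + 2*c*(H + c))
1/(25*h(30, 27) + L(J(3, 2))) = 1/(25*(-20 + 2*30² + 2*27*30) + (-4 + 3)) = 1/(25*(-20 + 2*900 + 1620) - 1) = 1/(25*(-20 + 1800 + 1620) - 1) = 1/(25*3400 - 1) = 1/(85000 - 1) = 1/84999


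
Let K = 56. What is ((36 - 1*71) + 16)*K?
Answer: -1064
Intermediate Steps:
((36 - 1*71) + 16)*K = ((36 - 1*71) + 16)*56 = ((36 - 71) + 16)*56 = (-35 + 16)*56 = -19*56 = -1064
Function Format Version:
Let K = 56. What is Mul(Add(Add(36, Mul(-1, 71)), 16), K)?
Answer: -1064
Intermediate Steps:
Mul(Add(Add(36, Mul(-1, 71)), 16), K) = Mul(Add(Add(36, Mul(-1, 71)), 16), 56) = Mul(Add(Add(36, -71), 16), 56) = Mul(Add(-35, 16), 56) = Mul(-19, 56) = -1064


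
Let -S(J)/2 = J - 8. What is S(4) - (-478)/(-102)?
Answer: 169/51 ≈ 3.3137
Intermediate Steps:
S(J) = 16 - 2*J (S(J) = -2*(J - 8) = -2*(-8 + J) = 16 - 2*J)
S(4) - (-478)/(-102) = (16 - 2*4) - (-478)/(-102) = (16 - 8) - (-478)*(-1)/102 = 8 - 1*239/51 = 8 - 239/51 = 169/51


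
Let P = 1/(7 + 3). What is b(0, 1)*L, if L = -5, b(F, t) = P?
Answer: -½ ≈ -0.50000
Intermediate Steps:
P = ⅒ (P = 1/10 = ⅒ ≈ 0.10000)
b(F, t) = ⅒
b(0, 1)*L = (⅒)*(-5) = -½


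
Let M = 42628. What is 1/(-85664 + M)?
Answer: -1/43036 ≈ -2.3236e-5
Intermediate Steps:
1/(-85664 + M) = 1/(-85664 + 42628) = 1/(-43036) = -1/43036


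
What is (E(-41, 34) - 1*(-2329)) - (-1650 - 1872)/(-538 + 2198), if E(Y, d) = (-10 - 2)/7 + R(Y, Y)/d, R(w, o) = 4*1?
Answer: 230087189/98770 ≈ 2329.5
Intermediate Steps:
R(w, o) = 4
E(Y, d) = -12/7 + 4/d (E(Y, d) = (-10 - 2)/7 + 4/d = -12*1/7 + 4/d = -12/7 + 4/d)
(E(-41, 34) - 1*(-2329)) - (-1650 - 1872)/(-538 + 2198) = ((-12/7 + 4/34) - 1*(-2329)) - (-1650 - 1872)/(-538 + 2198) = ((-12/7 + 4*(1/34)) + 2329) - (-3522)/1660 = ((-12/7 + 2/17) + 2329) - (-3522)/1660 = (-190/119 + 2329) - 1*(-1761/830) = 276961/119 + 1761/830 = 230087189/98770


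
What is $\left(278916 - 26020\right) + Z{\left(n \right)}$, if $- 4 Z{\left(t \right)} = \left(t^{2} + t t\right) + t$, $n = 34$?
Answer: $\frac{504619}{2} \approx 2.5231 \cdot 10^{5}$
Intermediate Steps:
$Z{\left(t \right)} = - \frac{t^{2}}{2} - \frac{t}{4}$ ($Z{\left(t \right)} = - \frac{\left(t^{2} + t t\right) + t}{4} = - \frac{\left(t^{2} + t^{2}\right) + t}{4} = - \frac{2 t^{2} + t}{4} = - \frac{t + 2 t^{2}}{4} = - \frac{t^{2}}{2} - \frac{t}{4}$)
$\left(278916 - 26020\right) + Z{\left(n \right)} = \left(278916 - 26020\right) - \frac{17 \left(1 + 2 \cdot 34\right)}{2} = 252896 - \frac{17 \left(1 + 68\right)}{2} = 252896 - \frac{17}{2} \cdot 69 = 252896 - \frac{1173}{2} = \frac{504619}{2}$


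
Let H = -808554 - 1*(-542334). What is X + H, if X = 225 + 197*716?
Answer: -124943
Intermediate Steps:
H = -266220 (H = -808554 + 542334 = -266220)
X = 141277 (X = 225 + 141052 = 141277)
X + H = 141277 - 266220 = -124943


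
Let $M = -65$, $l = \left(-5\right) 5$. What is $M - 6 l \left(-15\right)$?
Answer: $-2315$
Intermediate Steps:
$l = -25$
$M - 6 l \left(-15\right) = -65 - 6 \left(-25\right) \left(-15\right) = -65 - \left(-150\right) \left(-15\right) = -65 - 2250 = -2315$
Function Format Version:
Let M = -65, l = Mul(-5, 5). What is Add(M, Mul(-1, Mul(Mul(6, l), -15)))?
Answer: -2315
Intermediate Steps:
l = -25
Add(M, Mul(-1, Mul(Mul(6, l), -15))) = Add(-65, Mul(-1, Mul(Mul(6, -25), -15))) = Add(-65, Mul(-1, Mul(-150, -15))) = Add(-65, Mul(-1, 2250)) = Add(-65, -2250) = -2315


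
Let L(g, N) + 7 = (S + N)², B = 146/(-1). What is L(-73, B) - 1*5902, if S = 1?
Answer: 15116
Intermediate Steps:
B = -146 (B = 146*(-1) = -146)
L(g, N) = -7 + (1 + N)²
L(-73, B) - 1*5902 = (-7 + (1 - 146)²) - 1*5902 = (-7 + (-145)²) - 5902 = (-7 + 21025) - 5902 = 21018 - 5902 = 15116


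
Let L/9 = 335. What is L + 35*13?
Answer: 3470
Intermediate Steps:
L = 3015 (L = 9*335 = 3015)
L + 35*13 = 3015 + 35*13 = 3015 + 455 = 3470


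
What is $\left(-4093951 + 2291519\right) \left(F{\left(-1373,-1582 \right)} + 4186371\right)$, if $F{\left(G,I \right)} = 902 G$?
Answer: $-5313434353600$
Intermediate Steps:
$\left(-4093951 + 2291519\right) \left(F{\left(-1373,-1582 \right)} + 4186371\right) = \left(-4093951 + 2291519\right) \left(902 \left(-1373\right) + 4186371\right) = - 1802432 \left(-1238446 + 4186371\right) = \left(-1802432\right) 2947925 = -5313434353600$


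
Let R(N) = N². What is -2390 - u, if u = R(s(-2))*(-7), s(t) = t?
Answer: -2362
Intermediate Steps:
u = -28 (u = (-2)²*(-7) = 4*(-7) = -28)
-2390 - u = -2390 - 1*(-28) = -2390 + 28 = -2362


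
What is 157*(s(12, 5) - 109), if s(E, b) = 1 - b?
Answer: -17741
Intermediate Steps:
157*(s(12, 5) - 109) = 157*((1 - 1*5) - 109) = 157*((1 - 5) - 109) = 157*(-4 - 109) = 157*(-113) = -17741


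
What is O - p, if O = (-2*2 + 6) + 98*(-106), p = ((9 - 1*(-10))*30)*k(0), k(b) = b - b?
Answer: -10386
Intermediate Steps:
k(b) = 0
p = 0 (p = ((9 - 1*(-10))*30)*0 = ((9 + 10)*30)*0 = (19*30)*0 = 570*0 = 0)
O = -10386 (O = (-4 + 6) - 10388 = 2 - 10388 = -10386)
O - p = -10386 - 1*0 = -10386 + 0 = -10386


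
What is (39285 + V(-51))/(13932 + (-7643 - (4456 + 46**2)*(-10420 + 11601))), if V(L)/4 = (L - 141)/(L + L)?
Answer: -667973/131839131 ≈ -0.0050666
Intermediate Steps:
V(L) = 2*(-141 + L)/L (V(L) = 4*((L - 141)/(L + L)) = 4*((-141 + L)/((2*L))) = 4*((-141 + L)*(1/(2*L))) = 4*((-141 + L)/(2*L)) = 2*(-141 + L)/L)
(39285 + V(-51))/(13932 + (-7643 - (4456 + 46**2)*(-10420 + 11601))) = (39285 + (2 - 282/(-51)))/(13932 + (-7643 - (4456 + 46**2)*(-10420 + 11601))) = (39285 + (2 - 282*(-1/51)))/(13932 + (-7643 - (4456 + 2116)*1181)) = (39285 + (2 + 94/17))/(13932 + (-7643 - 6572*1181)) = (39285 + 128/17)/(13932 + (-7643 - 1*7761532)) = 667973/(17*(13932 + (-7643 - 7761532))) = 667973/(17*(13932 - 7769175)) = (667973/17)/(-7755243) = (667973/17)*(-1/7755243) = -667973/131839131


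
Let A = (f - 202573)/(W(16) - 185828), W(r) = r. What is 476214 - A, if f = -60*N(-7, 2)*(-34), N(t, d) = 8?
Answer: 88486089515/185812 ≈ 4.7621e+5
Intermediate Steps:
f = 16320 (f = -60*8*(-34) = -480*(-34) = 16320)
A = 186253/185812 (A = (16320 - 202573)/(16 - 185828) = -186253/(-185812) = -186253*(-1/185812) = 186253/185812 ≈ 1.0024)
476214 - A = 476214 - 1*186253/185812 = 476214 - 186253/185812 = 88486089515/185812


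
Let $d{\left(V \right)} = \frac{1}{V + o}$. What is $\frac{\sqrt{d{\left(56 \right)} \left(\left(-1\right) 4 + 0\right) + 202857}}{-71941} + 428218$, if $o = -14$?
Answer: $428218 - \frac{\sqrt{89459895}}{1510761} \approx 4.2822 \cdot 10^{5}$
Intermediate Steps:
$d{\left(V \right)} = \frac{1}{-14 + V}$ ($d{\left(V \right)} = \frac{1}{V - 14} = \frac{1}{-14 + V}$)
$\frac{\sqrt{d{\left(56 \right)} \left(\left(-1\right) 4 + 0\right) + 202857}}{-71941} + 428218 = \frac{\sqrt{\frac{\left(-1\right) 4 + 0}{-14 + 56} + 202857}}{-71941} + 428218 = \sqrt{\frac{-4 + 0}{42} + 202857} \left(- \frac{1}{71941}\right) + 428218 = \sqrt{\frac{1}{42} \left(-4\right) + 202857} \left(- \frac{1}{71941}\right) + 428218 = \sqrt{- \frac{2}{21} + 202857} \left(- \frac{1}{71941}\right) + 428218 = \sqrt{\frac{4259995}{21}} \left(- \frac{1}{71941}\right) + 428218 = \frac{\sqrt{89459895}}{21} \left(- \frac{1}{71941}\right) + 428218 = - \frac{\sqrt{89459895}}{1510761} + 428218 = 428218 - \frac{\sqrt{89459895}}{1510761}$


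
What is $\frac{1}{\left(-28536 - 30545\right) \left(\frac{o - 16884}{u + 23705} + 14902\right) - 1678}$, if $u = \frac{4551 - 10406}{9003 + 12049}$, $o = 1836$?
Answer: $- \frac{166343935}{146447409644390508} \approx -1.1359 \cdot 10^{-9}$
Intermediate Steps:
$u = - \frac{5855}{21052} \approx -0.27812$
$\frac{1}{\left(-28536 - 30545\right) \left(\frac{o - 16884}{u + 23705} + 14902\right) - 1678} = \frac{1}{\left(-28536 - 30545\right) \left(\frac{1836 - 16884}{- \frac{5855}{21052} + 23705} + 14902\right) - 1678} = \frac{1}{- 59081 \left(- \frac{15048}{\frac{499031805}{21052}} + 14902\right) - 1678} = \frac{1}{- 59081 \left(\left(-15048\right) \frac{21052}{499031805} + 14902\right) - 1678} = \frac{1}{- 59081 \left(- \frac{105596832}{166343935} + 14902\right) - 1678} = \frac{1}{\left(-59081\right) \frac{2478751722538}{166343935} - 1678} = \frac{1}{- \frac{146447130519267578}{166343935} - 1678} = \frac{1}{- \frac{146447409644390508}{166343935}} = - \frac{166343935}{146447409644390508}$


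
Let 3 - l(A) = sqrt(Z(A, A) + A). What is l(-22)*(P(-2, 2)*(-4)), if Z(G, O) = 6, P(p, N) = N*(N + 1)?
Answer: -72 + 96*I ≈ -72.0 + 96.0*I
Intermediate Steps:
P(p, N) = N*(1 + N)
l(A) = 3 - sqrt(6 + A)
l(-22)*(P(-2, 2)*(-4)) = (3 - sqrt(6 - 22))*((2*(1 + 2))*(-4)) = (3 - sqrt(-16))*((2*3)*(-4)) = (3 - 4*I)*(6*(-4)) = (3 - 4*I)*(-24) = -72 + 96*I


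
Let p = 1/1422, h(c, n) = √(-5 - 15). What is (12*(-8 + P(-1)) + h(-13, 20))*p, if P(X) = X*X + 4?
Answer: -2/79 + I*√5/711 ≈ -0.025316 + 0.003145*I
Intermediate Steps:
h(c, n) = 2*I*√5 (h(c, n) = √(-20) = 2*I*√5)
p = 1/1422 ≈ 0.00070324
P(X) = 4 + X² (P(X) = X² + 4 = 4 + X²)
(12*(-8 + P(-1)) + h(-13, 20))*p = (12*(-8 + (4 + (-1)²)) + 2*I*√5)*(1/1422) = (12*(-8 + (4 + 1)) + 2*I*√5)*(1/1422) = (12*(-8 + 5) + 2*I*√5)*(1/1422) = (12*(-3) + 2*I*√5)*(1/1422) = (-36 + 2*I*√5)*(1/1422) = -2/79 + I*√5/711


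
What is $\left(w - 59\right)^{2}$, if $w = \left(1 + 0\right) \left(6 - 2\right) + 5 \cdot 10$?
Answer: $25$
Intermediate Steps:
$w = 54$ ($w = 1 \cdot 4 + 50 = 4 + 50 = 54$)
$\left(w - 59\right)^{2} = \left(54 - 59\right)^{2} = \left(-5\right)^{2} = 25$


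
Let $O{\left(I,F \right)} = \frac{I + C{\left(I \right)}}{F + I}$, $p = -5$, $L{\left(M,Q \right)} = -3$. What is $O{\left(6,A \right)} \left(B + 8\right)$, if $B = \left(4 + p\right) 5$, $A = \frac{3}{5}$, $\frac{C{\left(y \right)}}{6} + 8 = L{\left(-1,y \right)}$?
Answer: $- \frac{300}{11} \approx -27.273$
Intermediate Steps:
$C{\left(y \right)} = -66$ ($C{\left(y \right)} = -48 + 6 \left(-3\right) = -48 - 18 = -66$)
$A = \frac{3}{5}$ ($A = 3 \cdot \frac{1}{5} = \frac{3}{5} \approx 0.6$)
$B = -5$ ($B = \left(4 - 5\right) 5 = \left(-1\right) 5 = -5$)
$O{\left(I,F \right)} = \frac{-66 + I}{F + I}$ ($O{\left(I,F \right)} = \frac{I - 66}{F + I} = \frac{-66 + I}{F + I}$)
$O{\left(6,A \right)} \left(B + 8\right) = \frac{-66 + 6}{\frac{3}{5} + 6} \left(-5 + 8\right) = \frac{1}{\frac{33}{5}} \left(-60\right) 3 = \frac{5}{33} \left(-60\right) 3 = \left(- \frac{100}{11}\right) 3 = - \frac{300}{11}$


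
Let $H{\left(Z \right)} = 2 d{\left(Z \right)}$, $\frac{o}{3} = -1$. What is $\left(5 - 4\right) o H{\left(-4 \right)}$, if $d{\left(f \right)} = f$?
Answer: $24$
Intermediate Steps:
$o = -3$ ($o = 3 \left(-1\right) = -3$)
$H{\left(Z \right)} = 2 Z$
$\left(5 - 4\right) o H{\left(-4 \right)} = \left(5 - 4\right) \left(-3\right) 2 \left(-4\right) = \left(5 - 4\right) \left(-3\right) \left(-8\right) = 1 \left(-3\right) \left(-8\right) = \left(-3\right) \left(-8\right) = 24$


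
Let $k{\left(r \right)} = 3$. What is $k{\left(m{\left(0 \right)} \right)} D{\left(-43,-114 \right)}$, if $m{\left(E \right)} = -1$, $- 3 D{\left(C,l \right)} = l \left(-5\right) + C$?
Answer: $-527$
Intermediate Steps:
$D{\left(C,l \right)} = - \frac{C}{3} + \frac{5 l}{3}$ ($D{\left(C,l \right)} = - \frac{l \left(-5\right) + C}{3} = - \frac{- 5 l + C}{3} = - \frac{C - 5 l}{3} = - \frac{C}{3} + \frac{5 l}{3}$)
$k{\left(m{\left(0 \right)} \right)} D{\left(-43,-114 \right)} = 3 \left(\left(- \frac{1}{3}\right) \left(-43\right) + \frac{5}{3} \left(-114\right)\right) = 3 \left(\frac{43}{3} - 190\right) = 3 \left(- \frac{527}{3}\right) = -527$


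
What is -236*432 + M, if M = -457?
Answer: -102409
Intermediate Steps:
-236*432 + M = -236*432 - 457 = -101952 - 457 = -102409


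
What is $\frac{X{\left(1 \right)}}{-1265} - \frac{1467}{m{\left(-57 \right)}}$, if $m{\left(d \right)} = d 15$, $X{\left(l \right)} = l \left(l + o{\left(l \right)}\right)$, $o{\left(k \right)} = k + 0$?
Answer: $\frac{41201}{24035} \approx 1.7142$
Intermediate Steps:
$o{\left(k \right)} = k$
$X{\left(l \right)} = 2 l^{2}$ ($X{\left(l \right)} = l \left(l + l\right) = l 2 l = 2 l^{2}$)
$m{\left(d \right)} = 15 d$
$\frac{X{\left(1 \right)}}{-1265} - \frac{1467}{m{\left(-57 \right)}} = \frac{2 \cdot 1^{2}}{-1265} - \frac{1467}{15 \left(-57\right)} = 2 \cdot 1 \left(- \frac{1}{1265}\right) - \frac{1467}{-855} = 2 \left(- \frac{1}{1265}\right) - - \frac{163}{95} = - \frac{2}{1265} + \frac{163}{95} = \frac{41201}{24035}$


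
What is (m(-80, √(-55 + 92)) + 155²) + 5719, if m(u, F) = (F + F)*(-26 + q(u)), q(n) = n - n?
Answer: 29744 - 52*√37 ≈ 29428.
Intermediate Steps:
q(n) = 0
m(u, F) = -52*F (m(u, F) = (F + F)*(-26 + 0) = (2*F)*(-26) = -52*F)
(m(-80, √(-55 + 92)) + 155²) + 5719 = (-52*√(-55 + 92) + 155²) + 5719 = (-52*√37 + 24025) + 5719 = (24025 - 52*√37) + 5719 = 29744 - 52*√37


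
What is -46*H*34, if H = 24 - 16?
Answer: -12512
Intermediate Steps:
H = 8
-46*H*34 = -46*8*34 = -368*34 = -12512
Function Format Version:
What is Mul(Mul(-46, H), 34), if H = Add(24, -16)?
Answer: -12512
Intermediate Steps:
H = 8
Mul(Mul(-46, H), 34) = Mul(Mul(-46, 8), 34) = Mul(-368, 34) = -12512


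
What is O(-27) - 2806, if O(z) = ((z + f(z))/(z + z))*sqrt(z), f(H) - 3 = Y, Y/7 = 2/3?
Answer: -2806 + 29*I*sqrt(3)/27 ≈ -2806.0 + 1.8604*I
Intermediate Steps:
Y = 14/3 (Y = 7*(2/3) = 14/3 ≈ 4.6667)
f(H) = 23/3 (f(H) = 3 + 14/3 = 23/3)
O(z) = (23/3 + z)/(2*sqrt(z)) (O(z) = ((z + 23/3)/(z + z))*sqrt(z) = ((23/3 + z)/((2*z)))*sqrt(z) = ((23/3 + z)*(1/(2*z)))*sqrt(z) = ((23/3 + z)/(2*z))*sqrt(z) = (23/3 + z)/(2*sqrt(z)))
O(-27) - 2806 = (23 + 3*(-27))/(6*sqrt(-27)) - 2806 = (-I*sqrt(3)/9)*(23 - 81)/6 - 2806 = (1/6)*(-I*sqrt(3)/9)*(-58) - 2806 = 29*I*sqrt(3)/27 - 2806 = -2806 + 29*I*sqrt(3)/27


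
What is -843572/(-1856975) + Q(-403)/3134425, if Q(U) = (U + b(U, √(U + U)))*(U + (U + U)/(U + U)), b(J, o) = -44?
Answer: 23822403454/46564390915 ≈ 0.51160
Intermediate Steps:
Q(U) = (1 + U)*(-44 + U) (Q(U) = (U - 44)*(U + (U + U)/(U + U)) = (-44 + U)*(U + (2*U)/((2*U))) = (-44 + U)*(U + (2*U)*(1/(2*U))) = (-44 + U)*(U + 1) = (-44 + U)*(1 + U) = (1 + U)*(-44 + U))
-843572/(-1856975) + Q(-403)/3134425 = -843572/(-1856975) + (-44 + (-403)² - 43*(-403))/3134425 = -843572*(-1/1856975) + (-44 + 162409 + 17329)*(1/3134425) = 843572/1856975 + 179694*(1/3134425) = 843572/1856975 + 179694/3134425 = 23822403454/46564390915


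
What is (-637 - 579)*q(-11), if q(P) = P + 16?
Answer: -6080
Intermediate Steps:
q(P) = 16 + P
(-637 - 579)*q(-11) = (-637 - 579)*(16 - 11) = -1216*5 = -6080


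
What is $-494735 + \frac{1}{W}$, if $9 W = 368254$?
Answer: $- \frac{182188142681}{368254} \approx -4.9474 \cdot 10^{5}$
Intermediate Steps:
$W = \frac{368254}{9}$ ($W = \frac{1}{9} \cdot 368254 = \frac{368254}{9} \approx 40917.0$)
$-494735 + \frac{1}{W} = -494735 + \frac{1}{\frac{368254}{9}} = -494735 + \frac{9}{368254} = - \frac{182188142681}{368254}$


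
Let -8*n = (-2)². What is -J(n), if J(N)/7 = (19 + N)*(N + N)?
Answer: 259/2 ≈ 129.50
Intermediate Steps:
n = -½ (n = -⅛*(-2)² = -⅛*4 = -½ ≈ -0.50000)
J(N) = 14*N*(19 + N) (J(N) = 7*((19 + N)*(N + N)) = 7*((19 + N)*(2*N)) = 7*(2*N*(19 + N)) = 14*N*(19 + N))
-J(n) = -14*(-1)*(19 - ½)/2 = -14*(-1)*37/(2*2) = -1*(-259/2) = 259/2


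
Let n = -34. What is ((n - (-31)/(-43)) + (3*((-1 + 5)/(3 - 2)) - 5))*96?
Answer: -114432/43 ≈ -2661.2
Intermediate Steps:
((n - (-31)/(-43)) + (3*((-1 + 5)/(3 - 2)) - 5))*96 = ((-34 - (-31)/(-43)) + (3*((-1 + 5)/(3 - 2)) - 5))*96 = ((-34 - (-31)*(-1)/43) + (3*(4/1) - 5))*96 = ((-34 - 1*31/43) + (3*(4*1) - 5))*96 = ((-34 - 31/43) + (3*4 - 5))*96 = (-1493/43 + (12 - 5))*96 = (-1493/43 + 7)*96 = -1192/43*96 = -114432/43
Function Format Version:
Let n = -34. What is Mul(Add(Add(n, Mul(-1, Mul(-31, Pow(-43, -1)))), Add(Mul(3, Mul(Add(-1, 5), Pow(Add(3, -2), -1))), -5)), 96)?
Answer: Rational(-114432, 43) ≈ -2661.2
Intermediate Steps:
Mul(Add(Add(n, Mul(-1, Mul(-31, Pow(-43, -1)))), Add(Mul(3, Mul(Add(-1, 5), Pow(Add(3, -2), -1))), -5)), 96) = Mul(Add(Add(-34, Mul(-1, Mul(-31, Pow(-43, -1)))), Add(Mul(3, Mul(Add(-1, 5), Pow(Add(3, -2), -1))), -5)), 96) = Mul(Add(Add(-34, Mul(-1, Mul(-31, Rational(-1, 43)))), Add(Mul(3, Mul(4, Pow(1, -1))), -5)), 96) = Mul(Add(Add(-34, Mul(-1, Rational(31, 43))), Add(Mul(3, Mul(4, 1)), -5)), 96) = Mul(Add(Add(-34, Rational(-31, 43)), Add(Mul(3, 4), -5)), 96) = Mul(Add(Rational(-1493, 43), Add(12, -5)), 96) = Mul(Add(Rational(-1493, 43), 7), 96) = Mul(Rational(-1192, 43), 96) = Rational(-114432, 43)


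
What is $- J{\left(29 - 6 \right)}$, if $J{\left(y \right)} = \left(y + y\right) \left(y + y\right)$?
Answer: $-2116$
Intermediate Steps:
$J{\left(y \right)} = 4 y^{2}$ ($J{\left(y \right)} = 2 y 2 y = 4 y^{2}$)
$- J{\left(29 - 6 \right)} = - 4 \left(29 - 6\right)^{2} = - 4 \cdot 23^{2} = - 4 \cdot 529 = \left(-1\right) 2116 = -2116$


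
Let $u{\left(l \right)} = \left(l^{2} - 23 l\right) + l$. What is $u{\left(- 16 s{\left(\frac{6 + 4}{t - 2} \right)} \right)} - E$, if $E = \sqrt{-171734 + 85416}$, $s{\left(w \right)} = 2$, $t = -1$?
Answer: $1728 - i \sqrt{86318} \approx 1728.0 - 293.8 i$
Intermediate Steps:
$u{\left(l \right)} = l^{2} - 22 l$
$E = i \sqrt{86318}$ ($E = \sqrt{-86318} = i \sqrt{86318} \approx 293.8 i$)
$u{\left(- 16 s{\left(\frac{6 + 4}{t - 2} \right)} \right)} - E = \left(-16\right) 2 \left(-22 - 32\right) - i \sqrt{86318} = - 32 \left(-22 - 32\right) - i \sqrt{86318} = \left(-32\right) \left(-54\right) - i \sqrt{86318} = 1728 - i \sqrt{86318}$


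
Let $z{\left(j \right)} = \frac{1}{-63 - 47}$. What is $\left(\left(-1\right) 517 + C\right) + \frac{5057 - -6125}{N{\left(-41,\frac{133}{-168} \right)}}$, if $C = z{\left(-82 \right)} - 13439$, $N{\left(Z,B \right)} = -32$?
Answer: $- \frac{12588793}{880} \approx -14305.0$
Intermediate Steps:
$z{\left(j \right)} = - \frac{1}{110}$ ($z{\left(j \right)} = \frac{1}{-110} = - \frac{1}{110}$)
$C = - \frac{1478291}{110}$ ($C = - \frac{1}{110} - 13439 = - \frac{1478291}{110} \approx -13439.0$)
$\left(\left(-1\right) 517 + C\right) + \frac{5057 - -6125}{N{\left(-41,\frac{133}{-168} \right)}} = \left(\left(-1\right) 517 - \frac{1478291}{110}\right) + \frac{5057 - -6125}{-32} = \left(-517 - \frac{1478291}{110}\right) + \left(5057 + 6125\right) \left(- \frac{1}{32}\right) = - \frac{1535161}{110} + 11182 \left(- \frac{1}{32}\right) = - \frac{1535161}{110} - \frac{5591}{16} = - \frac{12588793}{880}$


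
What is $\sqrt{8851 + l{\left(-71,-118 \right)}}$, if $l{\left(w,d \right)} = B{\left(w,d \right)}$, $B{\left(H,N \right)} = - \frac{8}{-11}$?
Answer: $\frac{\sqrt{1071059}}{11} \approx 94.084$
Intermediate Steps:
$B{\left(H,N \right)} = \frac{8}{11}$ ($B{\left(H,N \right)} = \left(-8\right) \left(- \frac{1}{11}\right) = \frac{8}{11}$)
$l{\left(w,d \right)} = \frac{8}{11}$
$\sqrt{8851 + l{\left(-71,-118 \right)}} = \sqrt{8851 + \frac{8}{11}} = \sqrt{\frac{97369}{11}} = \frac{\sqrt{1071059}}{11}$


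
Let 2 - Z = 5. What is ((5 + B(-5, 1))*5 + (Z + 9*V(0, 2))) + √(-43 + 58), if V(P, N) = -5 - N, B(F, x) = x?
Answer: -36 + √15 ≈ -32.127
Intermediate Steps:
Z = -3 (Z = 2 - 1*5 = 2 - 5 = -3)
((5 + B(-5, 1))*5 + (Z + 9*V(0, 2))) + √(-43 + 58) = ((5 + 1)*5 + (-3 + 9*(-5 - 1*2))) + √(-43 + 58) = (6*5 + (-3 + 9*(-5 - 2))) + √15 = (30 + (-3 + 9*(-7))) + √15 = (30 + (-3 - 63)) + √15 = (30 - 66) + √15 = -36 + √15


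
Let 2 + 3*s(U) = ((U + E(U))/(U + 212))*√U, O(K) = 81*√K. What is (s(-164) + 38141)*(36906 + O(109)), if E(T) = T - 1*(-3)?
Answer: (12302 + 27*√109)*(2746104 - 325*I*√41)/24 ≈ 1.4399e+9 - 1.0911e+6*I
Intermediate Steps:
E(T) = 3 + T (E(T) = T + 3 = 3 + T)
s(U) = -⅔ + √U*(3 + 2*U)/(3*(212 + U)) (s(U) = -⅔ + (((U + (3 + U))/(U + 212))*√U)/3 = -⅔ + (((3 + 2*U)/(212 + U))*√U)/3 = -⅔ + (√U*(3 + 2*U)/(212 + U))/3 = -⅔ + √U*(3 + 2*U)/(3*(212 + U)))
(s(-164) + 38141)*(36906 + O(109)) = ((-424 + (-164)^(3/2) - 2*(-164) + √(-164)*(3 - 164))/(3*(212 - 164)) + 38141)*(36906 + 81*√109) = ((⅓)*(-424 - 328*I*√41 + 328 + (2*I*√41)*(-161))/48 + 38141)*(36906 + 81*√109) = ((⅓)*(1/48)*(-424 - 328*I*√41 + 328 - 322*I*√41) + 38141)*(36906 + 81*√109) = ((⅓)*(1/48)*(-96 - 650*I*√41) + 38141)*(36906 + 81*√109) = ((-⅔ - 325*I*√41/72) + 38141)*(36906 + 81*√109) = (114421/3 - 325*I*√41/72)*(36906 + 81*√109) = (36906 + 81*√109)*(114421/3 - 325*I*√41/72)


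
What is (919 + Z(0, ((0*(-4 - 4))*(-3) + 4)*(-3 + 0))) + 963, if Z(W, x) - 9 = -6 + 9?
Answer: 1894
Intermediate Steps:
Z(W, x) = 12 (Z(W, x) = 9 + (-6 + 9) = 9 + 3 = 12)
(919 + Z(0, ((0*(-4 - 4))*(-3) + 4)*(-3 + 0))) + 963 = (919 + 12) + 963 = 931 + 963 = 1894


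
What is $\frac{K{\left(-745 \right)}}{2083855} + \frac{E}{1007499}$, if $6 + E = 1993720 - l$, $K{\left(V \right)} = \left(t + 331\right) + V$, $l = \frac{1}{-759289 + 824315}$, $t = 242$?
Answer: $\frac{90048819740728279}{45506968463156590} \approx 1.9788$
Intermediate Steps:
$l = \frac{1}{65026} \approx 1.5378 \cdot 10^{-5}$
$K{\left(V \right)} = 573 + V$ ($K{\left(V \right)} = \left(242 + 331\right) + V = 573 + V$)
$E = \frac{129643246563}{65026}$ ($E = -6 + \left(1993720 - \frac{1}{65026}\right) = -6 + \frac{129643636719}{65026} = \frac{129643246563}{65026} \approx 1.9937 \cdot 10^{6}$)
$\frac{K{\left(-745 \right)}}{2083855} + \frac{E}{1007499} = \frac{573 - 745}{2083855} + \frac{129643246563}{65026 \cdot 1007499} = \left(-172\right) \frac{1}{2083855} + \frac{129643246563}{65026} \cdot \frac{1}{1007499} = - \frac{172}{2083855} + \frac{43214415521}{21837876658} = \frac{90048819740728279}{45506968463156590}$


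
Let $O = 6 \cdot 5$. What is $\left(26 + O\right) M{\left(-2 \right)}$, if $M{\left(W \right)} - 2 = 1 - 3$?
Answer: $0$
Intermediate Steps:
$O = 30$
$M{\left(W \right)} = 0$ ($M{\left(W \right)} = 2 + \left(1 - 3\right) = 2 - 2 = 0$)
$\left(26 + O\right) M{\left(-2 \right)} = \left(26 + 30\right) 0 = 56 \cdot 0 = 0$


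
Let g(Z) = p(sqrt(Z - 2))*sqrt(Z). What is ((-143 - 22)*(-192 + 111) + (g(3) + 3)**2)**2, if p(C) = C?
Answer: 178944237 + 160524*sqrt(3) ≈ 1.7922e+8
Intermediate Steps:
g(Z) = sqrt(Z)*sqrt(-2 + Z) (g(Z) = sqrt(Z - 2)*sqrt(Z) = sqrt(-2 + Z)*sqrt(Z) = sqrt(Z)*sqrt(-2 + Z))
((-143 - 22)*(-192 + 111) + (g(3) + 3)**2)**2 = ((-143 - 22)*(-192 + 111) + (sqrt(3)*sqrt(-2 + 3) + 3)**2)**2 = (-165*(-81) + (sqrt(3)*sqrt(1) + 3)**2)**2 = (13365 + (sqrt(3)*1 + 3)**2)**2 = (13365 + (sqrt(3) + 3)**2)**2 = (13365 + (3 + sqrt(3))**2)**2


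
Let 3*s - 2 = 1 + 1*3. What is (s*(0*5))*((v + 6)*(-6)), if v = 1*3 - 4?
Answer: 0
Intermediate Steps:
v = -1 (v = 3 - 4 = -1)
s = 2 (s = ⅔ + (1 + 1*3)/3 = ⅔ + (1 + 3)/3 = ⅔ + (⅓)*4 = ⅔ + 4/3 = 2)
(s*(0*5))*((v + 6)*(-6)) = (2*(0*5))*((-1 + 6)*(-6)) = (2*0)*(5*(-6)) = 0*(-30) = 0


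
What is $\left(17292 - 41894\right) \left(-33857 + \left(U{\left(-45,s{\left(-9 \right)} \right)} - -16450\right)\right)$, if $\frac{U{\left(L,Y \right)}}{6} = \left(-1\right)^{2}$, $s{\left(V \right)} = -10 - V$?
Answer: $428099402$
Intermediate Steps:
$U{\left(L,Y \right)} = 6$ ($U{\left(L,Y \right)} = 6 \left(-1\right)^{2} = 6 \cdot 1 = 6$)
$\left(17292 - 41894\right) \left(-33857 + \left(U{\left(-45,s{\left(-9 \right)} \right)} - -16450\right)\right) = \left(17292 - 41894\right) \left(-33857 + \left(6 - -16450\right)\right) = - 24602 \left(-33857 + \left(6 + 16450\right)\right) = - 24602 \left(-33857 + 16456\right) = \left(-24602\right) \left(-17401\right) = 428099402$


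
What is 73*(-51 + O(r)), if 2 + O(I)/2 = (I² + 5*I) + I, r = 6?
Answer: 6497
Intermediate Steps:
O(I) = -4 + 2*I² + 12*I (O(I) = -4 + 2*((I² + 5*I) + I) = -4 + 2*(I² + 6*I) = -4 + (2*I² + 12*I) = -4 + 2*I² + 12*I)
73*(-51 + O(r)) = 73*(-51 + (-4 + 2*6² + 12*6)) = 73*(-51 + (-4 + 2*36 + 72)) = 73*(-51 + (-4 + 72 + 72)) = 73*(-51 + 140) = 73*89 = 6497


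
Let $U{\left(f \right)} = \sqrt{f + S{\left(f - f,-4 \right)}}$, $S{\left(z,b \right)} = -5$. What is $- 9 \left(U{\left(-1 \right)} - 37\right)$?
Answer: $333 - 9 i \sqrt{6} \approx 333.0 - 22.045 i$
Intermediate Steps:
$U{\left(f \right)} = \sqrt{-5 + f}$ ($U{\left(f \right)} = \sqrt{f - 5} = \sqrt{-5 + f}$)
$- 9 \left(U{\left(-1 \right)} - 37\right) = - 9 \left(\sqrt{-5 - 1} - 37\right) = - 9 \left(\sqrt{-6} - 37\right) = - 9 \left(i \sqrt{6} - 37\right) = - 9 \left(-37 + i \sqrt{6}\right) = 333 - 9 i \sqrt{6}$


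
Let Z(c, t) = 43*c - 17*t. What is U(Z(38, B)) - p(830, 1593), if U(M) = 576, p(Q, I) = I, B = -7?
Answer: -1017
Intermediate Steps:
Z(c, t) = -17*t + 43*c
U(Z(38, B)) - p(830, 1593) = 576 - 1*1593 = 576 - 1593 = -1017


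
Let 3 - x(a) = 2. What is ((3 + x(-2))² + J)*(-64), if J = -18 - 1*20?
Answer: 1408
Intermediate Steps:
J = -38 (J = -18 - 20 = -38)
x(a) = 1 (x(a) = 3 - 1*2 = 3 - 2 = 1)
((3 + x(-2))² + J)*(-64) = ((3 + 1)² - 38)*(-64) = (4² - 38)*(-64) = (16 - 38)*(-64) = -22*(-64) = 1408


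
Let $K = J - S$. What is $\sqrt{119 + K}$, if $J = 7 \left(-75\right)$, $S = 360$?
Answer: $i \sqrt{766} \approx 27.677 i$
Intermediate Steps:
$J = -525$
$K = -885$ ($K = -525 - 360 = -885$)
$\sqrt{119 + K} = \sqrt{119 - 885} = \sqrt{-766} = i \sqrt{766}$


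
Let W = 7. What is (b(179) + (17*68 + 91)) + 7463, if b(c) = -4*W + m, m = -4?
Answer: 8678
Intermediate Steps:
b(c) = -32 (b(c) = -4*7 - 4 = -28 - 4 = -32)
(b(179) + (17*68 + 91)) + 7463 = (-32 + (17*68 + 91)) + 7463 = (-32 + (1156 + 91)) + 7463 = (-32 + 1247) + 7463 = 1215 + 7463 = 8678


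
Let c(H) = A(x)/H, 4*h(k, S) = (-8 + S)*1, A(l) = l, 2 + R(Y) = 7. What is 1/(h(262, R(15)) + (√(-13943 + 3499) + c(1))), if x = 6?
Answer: 12/23935 - 32*I*√2611/167545 ≈ 0.00050136 - 0.0097594*I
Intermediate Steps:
R(Y) = 5 (R(Y) = -2 + 7 = 5)
h(k, S) = -2 + S/4 (h(k, S) = ((-8 + S)*1)/4 = (-8 + S)/4 = -2 + S/4)
c(H) = 6/H
1/(h(262, R(15)) + (√(-13943 + 3499) + c(1))) = 1/((-2 + (¼)*5) + (√(-13943 + 3499) + 6/1)) = 1/((-2 + 5/4) + (√(-10444) + 6*1)) = 1/(-¾ + (2*I*√2611 + 6)) = 1/(-¾ + (6 + 2*I*√2611)) = 1/(21/4 + 2*I*√2611)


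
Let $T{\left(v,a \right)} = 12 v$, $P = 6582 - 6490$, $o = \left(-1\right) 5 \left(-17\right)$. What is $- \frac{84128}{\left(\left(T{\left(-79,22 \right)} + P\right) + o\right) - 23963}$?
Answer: $\frac{42064}{12367} \approx 3.4013$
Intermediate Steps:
$o = 85$ ($o = \left(-5\right) \left(-17\right) = 85$)
$P = 92$ ($P = 6582 - 6490 = 92$)
$- \frac{84128}{\left(\left(T{\left(-79,22 \right)} + P\right) + o\right) - 23963} = - \frac{84128}{\left(\left(12 \left(-79\right) + 92\right) + 85\right) - 23963} = - \frac{84128}{\left(\left(-948 + 92\right) + 85\right) - 23963} = - \frac{84128}{\left(-856 + 85\right) - 23963} = - \frac{84128}{-771 - 23963} = - \frac{84128}{-24734} = \left(-84128\right) \left(- \frac{1}{24734}\right) = \frac{42064}{12367}$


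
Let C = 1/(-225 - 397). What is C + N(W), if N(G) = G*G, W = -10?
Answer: 62199/622 ≈ 99.998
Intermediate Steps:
N(G) = G²
C = -1/622 (C = 1/(-622) = -1/622 ≈ -0.0016077)
C + N(W) = -1/622 + (-10)² = -1/622 + 100 = 62199/622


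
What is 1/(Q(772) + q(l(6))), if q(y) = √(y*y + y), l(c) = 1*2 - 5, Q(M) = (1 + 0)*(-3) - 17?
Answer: -10/197 - √6/394 ≈ -0.056978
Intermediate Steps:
Q(M) = -20 (Q(M) = 1*(-3) - 17 = -3 - 17 = -20)
l(c) = -3 (l(c) = 2 - 5 = -3)
q(y) = √(y + y²) (q(y) = √(y² + y) = √(y + y²))
1/(Q(772) + q(l(6))) = 1/(-20 + √(-3*(1 - 3))) = 1/(-20 + √(-3*(-2))) = 1/(-20 + √6)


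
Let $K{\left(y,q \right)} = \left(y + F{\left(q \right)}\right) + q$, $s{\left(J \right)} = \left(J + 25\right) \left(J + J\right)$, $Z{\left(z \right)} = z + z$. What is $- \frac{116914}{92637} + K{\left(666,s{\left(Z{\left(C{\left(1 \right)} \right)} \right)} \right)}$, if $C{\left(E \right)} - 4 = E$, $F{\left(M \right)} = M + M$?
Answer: $\frac{256117028}{92637} \approx 2764.7$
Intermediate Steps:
$F{\left(M \right)} = 2 M$
$C{\left(E \right)} = 4 + E$
$Z{\left(z \right)} = 2 z$
$s{\left(J \right)} = 2 J \left(25 + J\right)$ ($s{\left(J \right)} = \left(25 + J\right) 2 J = 2 J \left(25 + J\right)$)
$K{\left(y,q \right)} = y + 3 q$ ($K{\left(y,q \right)} = \left(y + 2 q\right) + q = y + 3 q$)
$- \frac{116914}{92637} + K{\left(666,s{\left(Z{\left(C{\left(1 \right)} \right)} \right)} \right)} = - \frac{116914}{92637} + \left(666 + 3 \cdot 2 \cdot 2 \left(4 + 1\right) \left(25 + 2 \left(4 + 1\right)\right)\right) = \left(-116914\right) \frac{1}{92637} + \left(666 + 3 \cdot 2 \cdot 2 \cdot 5 \left(25 + 2 \cdot 5\right)\right) = - \frac{116914}{92637} + \left(666 + 3 \cdot 2 \cdot 10 \left(25 + 10\right)\right) = - \frac{116914}{92637} + \left(666 + 3 \cdot 2 \cdot 10 \cdot 35\right) = - \frac{116914}{92637} + \left(666 + 3 \cdot 700\right) = - \frac{116914}{92637} + \left(666 + 2100\right) = - \frac{116914}{92637} + 2766 = \frac{256117028}{92637}$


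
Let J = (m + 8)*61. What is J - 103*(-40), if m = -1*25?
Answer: 3083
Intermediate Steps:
m = -25
J = -1037 (J = (-25 + 8)*61 = -17*61 = -1037)
J - 103*(-40) = -1037 - 103*(-40) = -1037 + 4120 = 3083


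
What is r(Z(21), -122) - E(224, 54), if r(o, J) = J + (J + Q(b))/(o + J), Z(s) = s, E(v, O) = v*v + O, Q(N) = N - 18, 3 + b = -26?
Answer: -5085383/101 ≈ -50350.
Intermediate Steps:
b = -29 (b = -3 - 26 = -29)
Q(N) = -18 + N
E(v, O) = O + v**2 (E(v, O) = v**2 + O = O + v**2)
r(o, J) = J + (-47 + J)/(J + o) (r(o, J) = J + (J + (-18 - 29))/(o + J) = J + (J - 47)/(J + o) = J + (-47 + J)/(J + o))
r(Z(21), -122) - E(224, 54) = (-47 - 122 + (-122)**2 - 122*21)/(-122 + 21) - (54 + 224**2) = (-47 - 122 + 14884 - 2562)/(-101) - (54 + 50176) = -1/101*12153 - 1*50230 = -12153/101 - 50230 = -5085383/101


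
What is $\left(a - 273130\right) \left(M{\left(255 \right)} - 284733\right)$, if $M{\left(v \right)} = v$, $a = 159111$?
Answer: $32435897082$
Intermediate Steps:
$\left(a - 273130\right) \left(M{\left(255 \right)} - 284733\right) = \left(159111 - 273130\right) \left(255 - 284733\right) = \left(-114019\right) \left(-284478\right) = 32435897082$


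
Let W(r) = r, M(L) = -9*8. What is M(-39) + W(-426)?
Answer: -498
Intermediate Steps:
M(L) = -72
M(-39) + W(-426) = -72 - 426 = -498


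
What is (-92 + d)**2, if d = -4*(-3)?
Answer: 6400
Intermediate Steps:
d = 12
(-92 + d)**2 = (-92 + 12)**2 = (-80)**2 = 6400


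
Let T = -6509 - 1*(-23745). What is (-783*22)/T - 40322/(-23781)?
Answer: 142669243/204944658 ≈ 0.69614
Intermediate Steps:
T = 17236 (T = -6509 + 23745 = 17236)
(-783*22)/T - 40322/(-23781) = -783*22/17236 - 40322/(-23781) = -17226*1/17236 - 40322*(-1/23781) = -8613/8618 + 40322/23781 = 142669243/204944658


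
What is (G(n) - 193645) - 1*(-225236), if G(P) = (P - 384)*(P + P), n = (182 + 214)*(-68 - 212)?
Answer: 24673936231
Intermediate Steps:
n = -110880 (n = 396*(-280) = -110880)
G(P) = 2*P*(-384 + P) (G(P) = (-384 + P)*(2*P) = 2*P*(-384 + P))
(G(n) - 193645) - 1*(-225236) = (2*(-110880)*(-384 - 110880) - 193645) - 1*(-225236) = (2*(-110880)*(-111264) - 193645) + 225236 = (24673904640 - 193645) + 225236 = 24673710995 + 225236 = 24673936231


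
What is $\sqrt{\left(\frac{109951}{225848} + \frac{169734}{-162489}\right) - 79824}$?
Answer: $\frac{i \sqrt{2986169464588067523485342}}{6116302612} \approx 282.53 i$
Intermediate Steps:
$\sqrt{\left(\frac{109951}{225848} + \frac{169734}{-162489}\right) - 79824} = \sqrt{\left(109951 \cdot \frac{1}{225848} + 169734 \left(- \frac{1}{162489}\right)\right) - 79824} = \sqrt{\left(\frac{109951}{225848} - \frac{56578}{54163}\right) - 79824} = \sqrt{- \frac{6822752131}{12232605224} - 79824} = \sqrt{- \frac{976462302152707}{12232605224}} = \frac{i \sqrt{2986169464588067523485342}}{6116302612}$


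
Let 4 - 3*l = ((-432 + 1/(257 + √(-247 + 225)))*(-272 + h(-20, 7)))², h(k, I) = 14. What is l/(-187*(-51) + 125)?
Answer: 4*(-798134576719*√22 + 102525207631707*I)/(14493*(-66027*I + 514*√22)) ≈ -4.2856e+5 - 0.14085*I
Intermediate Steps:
l = 4/3 - (111456 - 258/(257 + I*√22))²/3 (l = 4/3 - (-432 + 1/(257 + √(-247 + 225)))²*(-272 + 14)²/3 = 4/3 - 66564*(-432 + 1/(257 + √(-22)))²/3 = 4/3 - 66564*(-432 + 1/(257 + I*√22))²/3 = 4/3 - (111456 - 258/(257 + I*√22))²/3 ≈ -4.1407e+9 - 1360.9*I)
l/(-187*(-51) + 125) = (8*(-798134576719*√22 + 102525207631707*I)/(3*(-66027*I + 514*√22)))/(-187*(-51) + 125) = (8*(-798134576719*√22 + 102525207631707*I)/(3*(-66027*I + 514*√22)))/(9537 + 125) = (8*(-798134576719*√22 + 102525207631707*I)/(3*(-66027*I + 514*√22)))/9662 = (8*(-798134576719*√22 + 102525207631707*I)/(3*(-66027*I + 514*√22)))*(1/9662) = 4*(-798134576719*√22 + 102525207631707*I)/(14493*(-66027*I + 514*√22))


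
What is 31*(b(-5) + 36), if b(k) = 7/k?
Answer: 5363/5 ≈ 1072.6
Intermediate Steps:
31*(b(-5) + 36) = 31*(7/(-5) + 36) = 31*(7*(-⅕) + 36) = 31*(-7/5 + 36) = 31*(173/5) = 5363/5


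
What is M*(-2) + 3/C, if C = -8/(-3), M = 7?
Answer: -103/8 ≈ -12.875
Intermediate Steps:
C = 8/3 (C = -8*(-⅓) = 8/3 ≈ 2.6667)
M*(-2) + 3/C = 7*(-2) + 3/(8/3) = -14 + 3*(3/8) = -14 + 9/8 = -103/8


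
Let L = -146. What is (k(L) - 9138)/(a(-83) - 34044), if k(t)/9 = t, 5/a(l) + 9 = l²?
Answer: 14381952/46844543 ≈ 0.30701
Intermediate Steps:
a(l) = 5/(-9 + l²)
k(t) = 9*t
(k(L) - 9138)/(a(-83) - 34044) = (9*(-146) - 9138)/(5/(-9 + (-83)²) - 34044) = (-1314 - 9138)/(5/(-9 + 6889) - 34044) = -10452/(5/6880 - 34044) = -10452/(5*(1/6880) - 34044) = -10452/(1/1376 - 34044) = -10452/(-46844543/1376) = -10452*(-1376/46844543) = 14381952/46844543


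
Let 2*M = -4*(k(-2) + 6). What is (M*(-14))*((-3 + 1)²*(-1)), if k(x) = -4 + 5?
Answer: -784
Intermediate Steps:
k(x) = 1
M = -14 (M = (-4*(1 + 6))/2 = (-4*7)/2 = (½)*(-28) = -14)
(M*(-14))*((-3 + 1)²*(-1)) = (-14*(-14))*((-3 + 1)²*(-1)) = 196*((-2)²*(-1)) = 196*(4*(-1)) = 196*(-4) = -784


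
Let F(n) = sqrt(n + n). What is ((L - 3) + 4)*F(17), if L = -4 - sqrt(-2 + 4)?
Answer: sqrt(34)*(-3 - sqrt(2)) ≈ -25.739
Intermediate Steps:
L = -4 - sqrt(2) ≈ -5.4142
F(n) = sqrt(2)*sqrt(n) (F(n) = sqrt(2*n) = sqrt(2)*sqrt(n))
((L - 3) + 4)*F(17) = (((-4 - sqrt(2)) - 3) + 4)*(sqrt(2)*sqrt(17)) = ((-7 - sqrt(2)) + 4)*sqrt(34) = (-3 - sqrt(2))*sqrt(34) = sqrt(34)*(-3 - sqrt(2))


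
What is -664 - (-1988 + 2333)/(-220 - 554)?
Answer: -171197/258 ≈ -663.55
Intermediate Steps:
-664 - (-1988 + 2333)/(-220 - 554) = -664 - 345/(-774) = -664 - 345*(-1)/774 = -664 - 1*(-115/258) = -664 + 115/258 = -171197/258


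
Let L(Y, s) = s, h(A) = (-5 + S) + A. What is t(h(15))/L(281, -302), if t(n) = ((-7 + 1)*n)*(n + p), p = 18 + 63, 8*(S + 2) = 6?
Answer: 37695/2416 ≈ 15.602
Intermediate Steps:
S = -5/4 (S = -2 + (1/8)*6 = -2 + 3/4 = -5/4 ≈ -1.2500)
h(A) = -25/4 + A (h(A) = (-5 - 5/4) + A = -25/4 + A)
p = 81
t(n) = -6*n*(81 + n) (t(n) = ((-7 + 1)*n)*(n + 81) = (-6*n)*(81 + n) = -6*n*(81 + n))
t(h(15))/L(281, -302) = -6*(-25/4 + 15)*(81 + (-25/4 + 15))/(-302) = -6*35/4*(81 + 35/4)*(-1/302) = -6*35/4*359/4*(-1/302) = -37695/8*(-1/302) = 37695/2416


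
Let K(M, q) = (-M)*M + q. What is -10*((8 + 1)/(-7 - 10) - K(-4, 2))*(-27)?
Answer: 61830/17 ≈ 3637.1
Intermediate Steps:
K(M, q) = q - M**2 (K(M, q) = -M**2 + q = q - M**2)
-10*((8 + 1)/(-7 - 10) - K(-4, 2))*(-27) = -10*((8 + 1)/(-7 - 10) - (2 - 1*(-4)**2))*(-27) = -10*(9/(-17) - (2 - 1*16))*(-27) = -10*(9*(-1/17) - (2 - 16))*(-27) = -10*(-9/17 - 1*(-14))*(-27) = -10*(-9/17 + 14)*(-27) = -10*229/17*(-27) = -2290/17*(-27) = 61830/17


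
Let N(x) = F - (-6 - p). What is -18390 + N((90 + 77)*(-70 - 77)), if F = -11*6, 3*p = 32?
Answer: -55318/3 ≈ -18439.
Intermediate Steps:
p = 32/3 (p = (1/3)*32 = 32/3 ≈ 10.667)
F = -66
N(x) = -148/3 (N(x) = -66 - (-6 - 1*32/3) = -66 - (-6 - 32/3) = -66 - 1*(-50/3) = -66 + 50/3 = -148/3)
-18390 + N((90 + 77)*(-70 - 77)) = -18390 - 148/3 = -55318/3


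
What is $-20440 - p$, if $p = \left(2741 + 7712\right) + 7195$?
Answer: $-38088$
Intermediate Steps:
$p = 17648$ ($p = 10453 + 7195 = 17648$)
$-20440 - p = -20440 - 17648 = -38088$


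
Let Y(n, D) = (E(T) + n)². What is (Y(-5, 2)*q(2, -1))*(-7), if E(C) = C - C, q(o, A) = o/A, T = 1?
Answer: 350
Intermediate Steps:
E(C) = 0
Y(n, D) = n² (Y(n, D) = (0 + n)² = n²)
(Y(-5, 2)*q(2, -1))*(-7) = ((-5)²*(2/(-1)))*(-7) = (25*(2*(-1)))*(-7) = (25*(-2))*(-7) = -50*(-7) = 350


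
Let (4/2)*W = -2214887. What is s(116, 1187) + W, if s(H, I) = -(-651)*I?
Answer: -669413/2 ≈ -3.3471e+5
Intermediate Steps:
W = -2214887/2 (W = (1/2)*(-2214887) = -2214887/2 ≈ -1.1074e+6)
s(H, I) = 651*I
s(116, 1187) + W = 651*1187 - 2214887/2 = 772737 - 2214887/2 = -669413/2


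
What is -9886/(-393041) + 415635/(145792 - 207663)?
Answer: -162749939329/24317839711 ≈ -6.6926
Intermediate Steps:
-9886/(-393041) + 415635/(145792 - 207663) = -9886*(-1/393041) + 415635/(-61871) = 9886/393041 + 415635*(-1/61871) = 9886/393041 - 415635/61871 = -162749939329/24317839711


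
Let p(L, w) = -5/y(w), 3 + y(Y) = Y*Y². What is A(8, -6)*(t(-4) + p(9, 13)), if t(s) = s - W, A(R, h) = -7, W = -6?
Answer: -30681/2194 ≈ -13.984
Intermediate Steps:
y(Y) = -3 + Y³ (y(Y) = -3 + Y*Y² = -3 + Y³)
p(L, w) = -5/(-3 + w³)
t(s) = 6 + s (t(s) = s - 1*(-6) = s + 6 = 6 + s)
A(8, -6)*(t(-4) + p(9, 13)) = -7*((6 - 4) - 5/(-3 + 13³)) = -7*(2 - 5/(-3 + 2197)) = -7*(2 - 5/2194) = -7*4383/2194 = -30681/2194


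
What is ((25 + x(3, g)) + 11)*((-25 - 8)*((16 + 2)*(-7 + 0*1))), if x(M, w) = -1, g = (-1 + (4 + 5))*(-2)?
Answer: 145530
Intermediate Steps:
g = -16 (g = (-1 + 9)*(-2) = 8*(-2) = -16)
((25 + x(3, g)) + 11)*((-25 - 8)*((16 + 2)*(-7 + 0*1))) = ((25 - 1) + 11)*((-25 - 8)*((16 + 2)*(-7 + 0*1))) = (24 + 11)*(-594*(-7 + 0)) = 35*(-594*(-7)) = 35*(-33*(-126)) = 35*4158 = 145530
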